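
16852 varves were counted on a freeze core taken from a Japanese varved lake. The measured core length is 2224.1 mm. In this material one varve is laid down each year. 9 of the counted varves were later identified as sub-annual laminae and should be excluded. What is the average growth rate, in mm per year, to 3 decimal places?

Correcting the raw count gives 16852 − 9 = 16843 true varves.
2224.1 mm over 16843 years gives 2224.1 / 16843 ≈ 0.132 mm per year.

0.132 mm per year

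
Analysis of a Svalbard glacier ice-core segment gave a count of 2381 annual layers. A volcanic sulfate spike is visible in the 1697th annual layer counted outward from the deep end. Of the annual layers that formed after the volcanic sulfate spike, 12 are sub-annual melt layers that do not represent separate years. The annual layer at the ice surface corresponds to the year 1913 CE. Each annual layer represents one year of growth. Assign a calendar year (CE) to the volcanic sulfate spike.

1241 CE

Between annual layer 1697 and the ice surface there are 2381 − 1697 = 684 annual layers.
Excluding 12 false annual layers: 684 − 12 = 672.
1913 − 672 = 1241 CE.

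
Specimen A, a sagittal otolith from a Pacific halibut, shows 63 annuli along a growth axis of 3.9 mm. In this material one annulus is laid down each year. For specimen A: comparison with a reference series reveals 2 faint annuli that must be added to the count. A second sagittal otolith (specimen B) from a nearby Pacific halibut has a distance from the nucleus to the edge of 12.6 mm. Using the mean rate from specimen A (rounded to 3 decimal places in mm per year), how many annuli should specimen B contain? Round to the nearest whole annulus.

210 annuli

Specimen A: after corrections the count is 63 + 2 = 65 annuli.
A: Extension rate ≈ 3.9 / 65 = 0.060 mm/year.
B spans 12.6 / 0.060 = 210.00 years ≈ 210 annuli.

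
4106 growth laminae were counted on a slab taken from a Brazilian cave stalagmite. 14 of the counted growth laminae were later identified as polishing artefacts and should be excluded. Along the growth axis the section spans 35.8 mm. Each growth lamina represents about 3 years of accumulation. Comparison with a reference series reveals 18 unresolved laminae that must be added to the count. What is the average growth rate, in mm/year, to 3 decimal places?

0.003 mm/year

After corrections the count is 4106 − 14 + 18 = 4110 growth laminae.
At 3 years per growth lamina, 4110 × 3 = 12330 years.
Extension rate ≈ 35.8 / 12330 = 0.003 mm/year.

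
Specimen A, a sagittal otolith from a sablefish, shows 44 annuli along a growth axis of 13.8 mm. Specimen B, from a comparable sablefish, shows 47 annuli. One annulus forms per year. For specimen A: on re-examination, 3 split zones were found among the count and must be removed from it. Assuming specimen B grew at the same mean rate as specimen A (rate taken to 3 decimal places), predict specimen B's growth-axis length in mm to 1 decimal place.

Specimen A: adjusted count: 44 − 3 = 41 annuli.
A: Extension rate ≈ 13.8 / 41 = 0.337 mm/yr.
B's length ≈ 0.337 × 47 = 15.8 mm.

15.8 mm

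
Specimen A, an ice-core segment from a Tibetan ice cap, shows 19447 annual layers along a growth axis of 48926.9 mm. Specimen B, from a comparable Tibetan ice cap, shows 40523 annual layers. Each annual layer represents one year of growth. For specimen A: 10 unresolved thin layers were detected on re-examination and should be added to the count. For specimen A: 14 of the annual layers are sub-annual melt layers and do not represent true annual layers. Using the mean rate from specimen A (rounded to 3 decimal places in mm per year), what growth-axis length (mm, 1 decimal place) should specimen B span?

Specimen A: true annual layer count = 19447 − 14 + 10 = 19443.
A: 48926.9 mm over 19443 years gives 48926.9 / 19443 ≈ 2.516 mm/yr.
Length of B = 2.516 × 40523 = 101955.9 mm.

101955.9 mm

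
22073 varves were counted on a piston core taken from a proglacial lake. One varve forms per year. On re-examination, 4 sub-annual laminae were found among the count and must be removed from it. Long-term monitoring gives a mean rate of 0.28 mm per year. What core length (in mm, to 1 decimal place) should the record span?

Adjusted count: 22073 − 4 = 22069 varves.
22069 years at 0.28 mm/year gives 0.28 × 22069 = 6179.3 mm.

6179.3 mm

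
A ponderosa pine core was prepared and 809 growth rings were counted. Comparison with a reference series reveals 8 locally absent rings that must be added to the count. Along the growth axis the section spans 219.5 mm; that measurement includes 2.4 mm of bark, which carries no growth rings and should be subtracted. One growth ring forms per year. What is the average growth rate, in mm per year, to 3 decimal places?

0.266 mm per year

Correcting the raw count gives 809 + 8 = 817 true growth rings.
The growth record spans 219.5 − 2.4 = 217.1 mm.
Mean rate = 217.1 mm / 817 years ≈ 0.266 mm per year.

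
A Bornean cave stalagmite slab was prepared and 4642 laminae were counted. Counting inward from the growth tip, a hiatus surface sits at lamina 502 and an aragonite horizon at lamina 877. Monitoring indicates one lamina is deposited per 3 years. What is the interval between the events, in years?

1125 years

877 − 502 = 375 laminae lie between the two events.
Multiplying by 3 years per lamina: 375 × 3 = 1125 years.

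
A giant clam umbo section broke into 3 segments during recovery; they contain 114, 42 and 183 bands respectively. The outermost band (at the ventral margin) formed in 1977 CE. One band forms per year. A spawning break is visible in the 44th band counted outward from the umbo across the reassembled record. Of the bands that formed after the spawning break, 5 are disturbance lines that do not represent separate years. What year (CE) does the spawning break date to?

1687 CE

Total bands = 114 + 42 + 183 = 339.
Between band 44 and the ventral margin there are 339 − 44 = 295 bands.
295 − 5 false = 290 true bands after the spawning break.
1977 − 290 = 1687 CE.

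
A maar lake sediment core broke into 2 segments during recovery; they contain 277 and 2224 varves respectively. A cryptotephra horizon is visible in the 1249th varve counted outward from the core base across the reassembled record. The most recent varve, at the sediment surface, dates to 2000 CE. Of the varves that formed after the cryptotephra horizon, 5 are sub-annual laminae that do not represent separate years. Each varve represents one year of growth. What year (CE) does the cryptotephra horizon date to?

753 CE

Total varves = 277 + 2224 = 2501.
2501 − 1249 = 1252 varves lie beyond the cryptotephra horizon toward the sediment surface.
Excluding 5 false varves: 1252 − 5 = 1247.
The varve at the sediment surface is 2000 CE, so the cryptotephra horizon dates to 2000 − 1247 = 753 CE.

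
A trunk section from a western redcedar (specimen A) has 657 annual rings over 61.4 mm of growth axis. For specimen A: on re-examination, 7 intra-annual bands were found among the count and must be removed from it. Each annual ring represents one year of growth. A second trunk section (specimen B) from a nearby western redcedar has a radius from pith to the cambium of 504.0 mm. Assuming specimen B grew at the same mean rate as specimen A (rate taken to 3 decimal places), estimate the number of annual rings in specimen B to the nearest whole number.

5362 annual rings

Specimen A: adjusted count: 657 − 7 = 650 annual rings.
A: 61.4 mm over 650 years gives 61.4 / 650 ≈ 0.094 mm/yr.
Specimen B: 504.0 mm / 0.094 mm per year = 5361.70 years ≈ 5362 annual rings.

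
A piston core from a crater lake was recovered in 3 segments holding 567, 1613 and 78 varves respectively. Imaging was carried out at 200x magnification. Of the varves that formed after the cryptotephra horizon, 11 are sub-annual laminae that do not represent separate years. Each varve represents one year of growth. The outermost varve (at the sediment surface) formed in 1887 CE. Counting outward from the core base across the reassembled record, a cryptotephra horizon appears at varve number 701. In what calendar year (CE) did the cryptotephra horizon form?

341 CE

Total varves = 567 + 1613 + 78 = 2258.
2258 − 701 = 1557 varves lie beyond the cryptotephra horizon toward the sediment surface.
Excluding 11 false varves: 1557 − 11 = 1546.
The varve at the sediment surface is 1887 CE, so the cryptotephra horizon dates to 1887 − 1546 = 341 CE.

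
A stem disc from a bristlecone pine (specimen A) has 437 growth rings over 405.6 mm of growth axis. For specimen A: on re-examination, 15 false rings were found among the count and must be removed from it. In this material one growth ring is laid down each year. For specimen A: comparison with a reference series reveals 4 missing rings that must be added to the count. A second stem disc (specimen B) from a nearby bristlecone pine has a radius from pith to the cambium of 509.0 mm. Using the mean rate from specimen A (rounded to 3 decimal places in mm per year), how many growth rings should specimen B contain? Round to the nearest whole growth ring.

Specimen A: correcting the raw count gives 437 − 15 + 4 = 426 true growth rings.
A: Mean rate = 405.6 mm / 426 years ≈ 0.952 mm/year.
For B, 509.0 / 0.952 = 534.66 years ≈ 535 growth rings.

535 growth rings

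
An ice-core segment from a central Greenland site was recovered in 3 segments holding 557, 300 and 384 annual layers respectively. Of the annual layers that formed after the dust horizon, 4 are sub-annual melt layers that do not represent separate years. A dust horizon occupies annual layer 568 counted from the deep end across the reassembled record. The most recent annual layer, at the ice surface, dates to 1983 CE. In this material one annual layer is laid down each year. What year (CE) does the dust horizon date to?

Total annual layers = 557 + 300 + 384 = 1241.
Between annual layer 568 and the ice surface there are 1241 − 568 = 673 annual layers.
Removing the 4 false annual layers leaves 673 − 4 = 669 true annual layers beyond the dust horizon.
The annual layer at the ice surface is 1983 CE, so the dust horizon dates to 1983 − 669 = 1314 CE.

1314 CE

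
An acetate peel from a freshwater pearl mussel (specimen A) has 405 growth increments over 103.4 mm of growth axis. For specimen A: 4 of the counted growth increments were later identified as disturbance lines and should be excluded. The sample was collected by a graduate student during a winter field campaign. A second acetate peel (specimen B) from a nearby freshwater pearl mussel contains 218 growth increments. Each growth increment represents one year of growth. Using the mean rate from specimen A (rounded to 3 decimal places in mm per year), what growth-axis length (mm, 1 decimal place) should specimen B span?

Specimen A: adjusted count: 405 − 4 = 401 growth increments.
A: 103.4 mm over 401 years gives 103.4 / 401 ≈ 0.258 mm/yr.
For B, 0.258 mm/year × 218 years = 56.2 mm.

56.2 mm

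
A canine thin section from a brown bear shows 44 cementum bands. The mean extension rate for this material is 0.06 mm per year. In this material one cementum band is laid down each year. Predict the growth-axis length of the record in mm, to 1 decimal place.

2.6 mm

The record spans 44 years at 0.06 mm per year.
Length ≈ 0.06 × 44 = 2.6 mm.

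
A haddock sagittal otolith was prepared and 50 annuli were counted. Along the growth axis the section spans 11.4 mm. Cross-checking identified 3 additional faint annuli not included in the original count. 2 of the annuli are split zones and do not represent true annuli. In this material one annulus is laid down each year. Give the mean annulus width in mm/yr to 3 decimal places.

0.224 mm/yr

After corrections the count is 50 − 2 + 3 = 51 annuli.
Mean rate = 11.4 mm / 51 years ≈ 0.224 mm/yr.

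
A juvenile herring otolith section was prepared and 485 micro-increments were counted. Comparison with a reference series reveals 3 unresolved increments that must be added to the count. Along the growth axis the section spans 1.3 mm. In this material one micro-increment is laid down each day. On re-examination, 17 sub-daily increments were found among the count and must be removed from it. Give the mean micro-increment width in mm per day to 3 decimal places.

Correcting the raw count gives 485 − 17 + 3 = 471 true micro-increments.
1.3 mm over 471 days gives 1.3 / 471 ≈ 0.003 mm per day.

0.003 mm per day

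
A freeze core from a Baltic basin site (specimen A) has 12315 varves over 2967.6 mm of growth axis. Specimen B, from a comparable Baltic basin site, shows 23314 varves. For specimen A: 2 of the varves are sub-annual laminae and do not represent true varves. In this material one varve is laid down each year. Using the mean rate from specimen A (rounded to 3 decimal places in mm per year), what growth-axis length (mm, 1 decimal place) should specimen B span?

Specimen A: true varve count = 12315 − 2 = 12313.
A: Extension rate ≈ 2967.6 / 12313 = 0.241 mm/yr.
Length of B = 0.241 × 23314 = 5618.7 mm.

5618.7 mm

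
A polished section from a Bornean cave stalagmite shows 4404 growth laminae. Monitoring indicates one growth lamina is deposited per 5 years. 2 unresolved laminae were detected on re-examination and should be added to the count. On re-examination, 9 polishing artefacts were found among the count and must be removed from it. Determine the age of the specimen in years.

21985 yr

After corrections the count is 4404 − 9 + 2 = 4397 growth laminae.
At 5 years per growth lamina, 4397 × 5 = 21985 years.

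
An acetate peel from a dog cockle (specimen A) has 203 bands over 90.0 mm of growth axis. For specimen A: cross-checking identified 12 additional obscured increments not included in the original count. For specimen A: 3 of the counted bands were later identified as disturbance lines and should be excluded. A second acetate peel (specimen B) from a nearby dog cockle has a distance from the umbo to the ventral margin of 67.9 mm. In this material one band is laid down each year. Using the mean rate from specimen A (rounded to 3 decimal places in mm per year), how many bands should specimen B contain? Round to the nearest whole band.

160 bands

Specimen A: correcting the raw count gives 203 − 3 + 12 = 212 true bands.
A: Mean rate = 90.0 mm / 212 years ≈ 0.425 mm per year.
B spans 67.9 / 0.425 = 159.76 years ≈ 160 bands.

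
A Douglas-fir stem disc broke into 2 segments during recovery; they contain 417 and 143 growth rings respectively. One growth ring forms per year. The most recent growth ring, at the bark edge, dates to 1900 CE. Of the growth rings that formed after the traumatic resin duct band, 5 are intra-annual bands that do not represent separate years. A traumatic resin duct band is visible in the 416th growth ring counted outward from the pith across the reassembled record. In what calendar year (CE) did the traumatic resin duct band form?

Total growth rings = 417 + 143 = 560.
The traumatic resin duct band sits at growth ring 416 from the pith, so 560 − 416 = 144 growth rings formed after it.
144 − 5 false = 139 true growth rings after the traumatic resin duct band.
The growth ring at the bark edge is 1900 CE, so the traumatic resin duct band dates to 1900 − 139 = 1761 CE.

1761 CE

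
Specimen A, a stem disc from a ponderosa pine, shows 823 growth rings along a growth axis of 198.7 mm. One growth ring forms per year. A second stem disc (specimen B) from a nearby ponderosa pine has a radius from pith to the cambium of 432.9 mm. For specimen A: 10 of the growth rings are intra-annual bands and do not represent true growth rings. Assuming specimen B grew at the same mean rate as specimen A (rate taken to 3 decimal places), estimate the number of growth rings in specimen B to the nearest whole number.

Specimen A: adjusted count: 823 − 10 = 813 growth rings.
A: Extension rate ≈ 198.7 / 813 = 0.244 mm/year.
B spans 432.9 / 0.244 = 1774.18 years ≈ 1774 growth rings.

1774 growth rings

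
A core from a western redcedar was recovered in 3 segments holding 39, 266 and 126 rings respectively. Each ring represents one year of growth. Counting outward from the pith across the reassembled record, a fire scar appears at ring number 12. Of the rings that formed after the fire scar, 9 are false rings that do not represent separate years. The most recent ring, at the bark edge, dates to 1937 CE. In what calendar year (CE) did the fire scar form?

1527 CE

Total rings = 39 + 266 + 126 = 431.
431 − 12 = 419 rings lie beyond the fire scar toward the bark edge.
419 − 9 false = 410 true rings after the fire scar.
The ring at the bark edge is 1937 CE, so the fire scar dates to 1937 − 410 = 1527 CE.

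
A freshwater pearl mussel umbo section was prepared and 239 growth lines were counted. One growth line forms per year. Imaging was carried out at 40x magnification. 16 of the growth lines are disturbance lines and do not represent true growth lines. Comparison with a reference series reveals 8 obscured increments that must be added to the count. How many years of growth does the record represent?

231 years

Adjusted count: 239 − 16 + 8 = 231 growth lines.
At one growth line per year, that is 231 years.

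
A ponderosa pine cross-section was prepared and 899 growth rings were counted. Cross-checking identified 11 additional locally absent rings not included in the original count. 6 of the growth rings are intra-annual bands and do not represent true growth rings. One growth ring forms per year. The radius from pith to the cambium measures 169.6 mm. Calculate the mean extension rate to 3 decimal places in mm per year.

0.188 mm per year

After corrections the count is 899 − 6 + 11 = 904 growth rings.
169.6 mm over 904 years gives 169.6 / 904 ≈ 0.188 mm per year.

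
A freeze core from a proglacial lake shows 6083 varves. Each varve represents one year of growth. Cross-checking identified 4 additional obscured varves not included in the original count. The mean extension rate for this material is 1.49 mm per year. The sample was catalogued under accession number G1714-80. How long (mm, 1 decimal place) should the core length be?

9069.6 mm

True varve count = 6083 + 4 = 6087.
Predicted length = 1.49 mm/year × 6087 years = 9069.6 mm.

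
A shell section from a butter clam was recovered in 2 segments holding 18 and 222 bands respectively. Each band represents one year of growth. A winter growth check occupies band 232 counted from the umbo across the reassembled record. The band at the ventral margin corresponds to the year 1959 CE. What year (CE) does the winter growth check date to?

1951 CE

Total bands = 18 + 222 = 240.
240 − 232 = 8 bands lie beyond the winter growth check toward the ventral margin.
The band at the ventral margin is 1959 CE, so the winter growth check dates to 1959 − 8 = 1951 CE.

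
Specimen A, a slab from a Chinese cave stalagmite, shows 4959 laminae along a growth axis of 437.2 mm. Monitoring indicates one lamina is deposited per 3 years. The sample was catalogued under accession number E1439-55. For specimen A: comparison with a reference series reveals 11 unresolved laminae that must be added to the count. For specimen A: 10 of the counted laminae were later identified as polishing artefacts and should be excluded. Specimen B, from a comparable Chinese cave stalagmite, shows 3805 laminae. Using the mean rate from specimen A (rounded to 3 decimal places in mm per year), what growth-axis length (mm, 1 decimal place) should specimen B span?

Specimen A: correcting the raw count gives 4959 − 10 + 11 = 4960 true laminae.
Specimen A: at 3 years per lamina, 4960 × 3 = 14880 years.
A: Mean rate = 437.2 mm / 14880 years ≈ 0.029 mm/yr.
Specimen B: multiplying by 3 years per lamina: 3805 × 3 = 11415 years. B's length ≈ 0.029 × 11415 = 331.0 mm.

331.0 mm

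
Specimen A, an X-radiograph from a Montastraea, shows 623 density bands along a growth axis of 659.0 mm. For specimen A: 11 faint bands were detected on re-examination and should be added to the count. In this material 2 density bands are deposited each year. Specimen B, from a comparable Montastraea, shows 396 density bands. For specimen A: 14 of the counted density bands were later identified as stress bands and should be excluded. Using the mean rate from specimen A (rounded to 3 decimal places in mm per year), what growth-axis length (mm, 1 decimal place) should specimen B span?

420.9 mm

Specimen A: correcting the raw count gives 623 − 14 + 11 = 620 true density bands.
Specimen A: 620 density bands at 2 per year is 620 / 2 = 310 years.
A: Extension rate ≈ 659.0 / 310 = 2.126 mm/yr.
Specimen B: 396 density bands at 2 per year is 396 / 2 = 198 years. Length of B = 2.126 × 198 = 420.9 mm.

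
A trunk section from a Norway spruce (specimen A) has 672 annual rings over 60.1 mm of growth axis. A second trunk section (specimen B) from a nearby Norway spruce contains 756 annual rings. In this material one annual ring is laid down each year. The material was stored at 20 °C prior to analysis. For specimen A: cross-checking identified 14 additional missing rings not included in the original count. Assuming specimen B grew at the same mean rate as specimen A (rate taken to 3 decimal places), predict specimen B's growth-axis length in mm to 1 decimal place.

66.5 mm

Specimen A: after corrections the count is 672 + 14 = 686 annual rings.
A: Mean rate = 60.1 mm / 686 years ≈ 0.088 mm/yr.
Length of B = 0.088 × 756 = 66.5 mm.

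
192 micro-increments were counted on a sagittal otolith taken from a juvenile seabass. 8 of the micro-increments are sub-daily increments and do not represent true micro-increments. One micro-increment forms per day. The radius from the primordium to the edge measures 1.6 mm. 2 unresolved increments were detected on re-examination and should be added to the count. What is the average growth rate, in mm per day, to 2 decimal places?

0.01 mm per day

True micro-increment count = 192 − 8 + 2 = 186.
1.6 mm over 186 days gives 1.6 / 186 ≈ 0.01 mm per day.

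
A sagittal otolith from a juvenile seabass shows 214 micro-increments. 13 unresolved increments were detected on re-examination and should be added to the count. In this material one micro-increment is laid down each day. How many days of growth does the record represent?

227 days

After corrections the count is 214 + 13 = 227 micro-increments.
At one micro-increment per day, that is 227 days.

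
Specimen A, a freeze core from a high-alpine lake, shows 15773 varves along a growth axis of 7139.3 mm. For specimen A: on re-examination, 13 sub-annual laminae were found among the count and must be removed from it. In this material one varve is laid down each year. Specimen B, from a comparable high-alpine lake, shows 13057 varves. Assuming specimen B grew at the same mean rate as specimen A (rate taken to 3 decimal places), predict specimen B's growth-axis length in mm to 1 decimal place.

Specimen A: true varve count = 15773 − 13 = 15760.
A: Mean rate = 7139.3 mm / 15760 years ≈ 0.453 mm/year.
Length of B = 0.453 × 13057 = 5914.8 mm.

5914.8 mm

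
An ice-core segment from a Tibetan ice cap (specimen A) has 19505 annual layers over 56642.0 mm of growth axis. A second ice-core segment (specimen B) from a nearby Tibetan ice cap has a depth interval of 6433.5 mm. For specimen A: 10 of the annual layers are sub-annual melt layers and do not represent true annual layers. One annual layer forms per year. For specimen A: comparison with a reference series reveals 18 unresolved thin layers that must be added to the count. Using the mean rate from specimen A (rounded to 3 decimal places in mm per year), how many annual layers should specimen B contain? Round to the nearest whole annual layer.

Specimen A: correcting the raw count gives 19505 − 10 + 18 = 19513 true annual layers.
A: 56642.0 mm over 19513 years gives 56642.0 / 19513 ≈ 2.903 mm/year.
B spans 6433.5 / 2.903 = 2216.16 years ≈ 2216 annual layers.

2216 annual layers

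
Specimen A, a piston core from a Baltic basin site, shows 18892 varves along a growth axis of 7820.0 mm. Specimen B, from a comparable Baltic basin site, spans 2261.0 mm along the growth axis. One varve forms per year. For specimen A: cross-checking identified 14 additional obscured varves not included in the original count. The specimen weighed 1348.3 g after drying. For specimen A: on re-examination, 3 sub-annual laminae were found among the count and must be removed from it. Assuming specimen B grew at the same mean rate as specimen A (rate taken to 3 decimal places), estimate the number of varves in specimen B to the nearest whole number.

Specimen A: correcting the raw count gives 18892 − 3 + 14 = 18903 true varves.
A: Mean rate = 7820.0 mm / 18903 years ≈ 0.414 mm/year.
B spans 2261.0 / 0.414 = 5461.35 years ≈ 5461 varves.

5461 varves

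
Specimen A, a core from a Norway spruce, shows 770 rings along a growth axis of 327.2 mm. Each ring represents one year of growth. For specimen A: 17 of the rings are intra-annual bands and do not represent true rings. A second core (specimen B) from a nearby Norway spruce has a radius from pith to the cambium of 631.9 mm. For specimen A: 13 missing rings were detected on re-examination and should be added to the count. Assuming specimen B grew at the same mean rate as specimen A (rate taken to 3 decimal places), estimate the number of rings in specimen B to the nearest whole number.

1480 rings

Specimen A: correcting the raw count gives 770 − 17 + 13 = 766 true rings.
A: 327.2 mm over 766 years gives 327.2 / 766 ≈ 0.427 mm per year.
B spans 631.9 / 0.427 = 1479.86 years ≈ 1480 rings.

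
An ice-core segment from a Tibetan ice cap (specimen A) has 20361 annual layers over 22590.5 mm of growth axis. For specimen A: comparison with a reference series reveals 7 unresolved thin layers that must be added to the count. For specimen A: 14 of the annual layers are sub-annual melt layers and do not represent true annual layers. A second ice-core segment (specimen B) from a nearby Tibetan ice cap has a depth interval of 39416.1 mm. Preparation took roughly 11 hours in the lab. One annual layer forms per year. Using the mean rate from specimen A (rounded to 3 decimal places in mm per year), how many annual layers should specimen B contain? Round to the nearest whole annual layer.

35510 annual layers

Specimen A: true annual layer count = 20361 − 14 + 7 = 20354.
A: 22590.5 mm over 20354 years gives 22590.5 / 20354 ≈ 1.110 mm/year.
Specimen B: 39416.1 mm / 1.110 mm per year = 35510.00 years ≈ 35510 annual layers.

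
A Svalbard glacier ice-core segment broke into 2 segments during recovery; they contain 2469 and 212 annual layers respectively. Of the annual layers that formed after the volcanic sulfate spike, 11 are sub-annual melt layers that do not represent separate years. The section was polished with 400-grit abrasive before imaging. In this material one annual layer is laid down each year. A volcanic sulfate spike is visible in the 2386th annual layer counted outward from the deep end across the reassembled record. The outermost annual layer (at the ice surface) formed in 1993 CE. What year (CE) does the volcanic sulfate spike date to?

1709 CE

Total annual layers = 2469 + 212 = 2681.
2681 − 2386 = 295 annual layers lie beyond the volcanic sulfate spike toward the ice surface.
Excluding 11 false annual layers: 295 − 11 = 284.
The annual layer at the ice surface is 1993 CE, so the volcanic sulfate spike dates to 1993 − 284 = 1709 CE.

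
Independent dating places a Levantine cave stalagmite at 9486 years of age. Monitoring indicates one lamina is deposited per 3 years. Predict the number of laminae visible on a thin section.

Expected laminae: 9486 / 3 = 3162.
So 3162 laminae should be present.

3162 laminae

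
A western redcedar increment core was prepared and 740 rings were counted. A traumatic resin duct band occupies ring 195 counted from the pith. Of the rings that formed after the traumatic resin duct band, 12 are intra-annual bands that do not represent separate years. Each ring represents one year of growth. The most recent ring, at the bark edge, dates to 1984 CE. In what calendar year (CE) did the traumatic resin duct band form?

1451 CE

Between ring 195 and the bark edge there are 740 − 195 = 545 rings.
545 − 12 false = 533 true rings after the traumatic resin duct band.
Counting back 533 years from 1984 CE places the traumatic resin duct band in 1984 − 533 = 1451 CE.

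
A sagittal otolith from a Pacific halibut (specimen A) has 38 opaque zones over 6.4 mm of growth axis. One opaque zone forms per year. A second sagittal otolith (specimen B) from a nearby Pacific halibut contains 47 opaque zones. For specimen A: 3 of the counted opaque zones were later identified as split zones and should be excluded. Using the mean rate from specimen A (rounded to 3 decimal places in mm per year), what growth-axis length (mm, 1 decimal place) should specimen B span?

Specimen A: after corrections the count is 38 − 3 = 35 opaque zones.
A: Extension rate ≈ 6.4 / 35 = 0.183 mm/yr.
Length of B = 0.183 × 47 = 8.6 mm.

8.6 mm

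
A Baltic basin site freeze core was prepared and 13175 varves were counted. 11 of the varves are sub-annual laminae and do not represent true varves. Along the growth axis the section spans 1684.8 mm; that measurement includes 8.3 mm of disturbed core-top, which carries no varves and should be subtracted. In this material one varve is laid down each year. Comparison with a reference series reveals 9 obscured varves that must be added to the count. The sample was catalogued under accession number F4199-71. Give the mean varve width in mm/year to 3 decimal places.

Correcting the raw count gives 13175 − 11 + 9 = 13173 true varves.
The growth record spans 1684.8 − 8.3 = 1676.5 mm.
1676.5 mm over 13173 years gives 1676.5 / 13173 ≈ 0.127 mm/year.

0.127 mm/year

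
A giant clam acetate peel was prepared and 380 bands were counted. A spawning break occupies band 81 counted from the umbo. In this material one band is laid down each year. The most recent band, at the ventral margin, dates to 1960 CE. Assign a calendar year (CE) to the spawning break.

380 − 81 = 299 bands lie beyond the spawning break toward the ventral margin.
The band at the ventral margin is 1960 CE, so the spawning break dates to 1960 − 299 = 1661 CE.

1661 CE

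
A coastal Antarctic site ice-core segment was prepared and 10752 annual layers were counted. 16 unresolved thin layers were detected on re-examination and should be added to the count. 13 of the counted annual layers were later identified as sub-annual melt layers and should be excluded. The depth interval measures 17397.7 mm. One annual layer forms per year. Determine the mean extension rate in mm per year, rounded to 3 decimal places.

Correcting the raw count gives 10752 − 13 + 16 = 10755 true annual layers.
17397.7 mm over 10755 years gives 17397.7 / 10755 ≈ 1.618 mm per year.

1.618 mm per year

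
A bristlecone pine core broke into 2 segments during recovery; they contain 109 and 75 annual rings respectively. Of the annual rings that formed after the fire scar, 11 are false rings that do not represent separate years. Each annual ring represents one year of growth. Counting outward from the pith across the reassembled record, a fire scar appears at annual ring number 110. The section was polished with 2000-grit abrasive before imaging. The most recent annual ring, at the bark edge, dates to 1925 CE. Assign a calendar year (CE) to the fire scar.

1862 CE

Total annual rings = 109 + 75 = 184.
184 − 110 = 74 annual rings lie beyond the fire scar toward the bark edge.
Excluding 11 false annual rings: 74 − 11 = 63.
1925 − 63 = 1862 CE.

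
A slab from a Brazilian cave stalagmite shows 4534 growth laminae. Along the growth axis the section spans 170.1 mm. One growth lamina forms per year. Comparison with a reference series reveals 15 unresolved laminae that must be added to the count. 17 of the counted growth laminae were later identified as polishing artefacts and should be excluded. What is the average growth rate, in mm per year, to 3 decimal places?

0.038 mm per year

After corrections the count is 4534 − 17 + 15 = 4532 growth laminae.
Mean rate = 170.1 mm / 4532 years ≈ 0.038 mm per year.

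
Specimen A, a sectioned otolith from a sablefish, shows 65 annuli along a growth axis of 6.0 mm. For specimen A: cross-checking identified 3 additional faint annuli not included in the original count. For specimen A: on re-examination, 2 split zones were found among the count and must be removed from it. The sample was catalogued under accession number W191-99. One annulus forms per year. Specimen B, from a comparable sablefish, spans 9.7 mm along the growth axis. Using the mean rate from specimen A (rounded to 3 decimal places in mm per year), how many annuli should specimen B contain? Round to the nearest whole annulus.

107 annuli

Specimen A: adjusted count: 65 − 2 + 3 = 66 annuli.
A: 6.0 mm over 66 years gives 6.0 / 66 ≈ 0.091 mm/year.
Specimen B: 9.7 mm / 0.091 mm per year = 106.59 years ≈ 107 annuli.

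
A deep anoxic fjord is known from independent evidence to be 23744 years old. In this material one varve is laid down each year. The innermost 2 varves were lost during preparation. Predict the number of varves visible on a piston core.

Expected varves over 23744 years: 23744.
Subtracting the 2 varves not captured gives 23744 − 2 = 23742 varves in the record.

23742 varves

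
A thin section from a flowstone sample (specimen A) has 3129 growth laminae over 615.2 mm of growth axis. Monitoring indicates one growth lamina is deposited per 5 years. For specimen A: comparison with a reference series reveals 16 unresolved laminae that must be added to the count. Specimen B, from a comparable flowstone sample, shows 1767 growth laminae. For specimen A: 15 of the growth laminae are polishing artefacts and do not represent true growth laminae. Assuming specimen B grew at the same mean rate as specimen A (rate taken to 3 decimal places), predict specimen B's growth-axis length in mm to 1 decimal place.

344.6 mm

Specimen A: true growth lamina count = 3129 − 15 + 16 = 3130.
Specimen A: at 5 years per growth lamina, 3130 × 5 = 15650 years.
A: 615.2 mm over 15650 years gives 615.2 / 15650 ≈ 0.039 mm/yr.
Specimen B: at 5 years per growth lamina, 1767 × 5 = 8835 years. B's length ≈ 0.039 × 8835 = 344.6 mm.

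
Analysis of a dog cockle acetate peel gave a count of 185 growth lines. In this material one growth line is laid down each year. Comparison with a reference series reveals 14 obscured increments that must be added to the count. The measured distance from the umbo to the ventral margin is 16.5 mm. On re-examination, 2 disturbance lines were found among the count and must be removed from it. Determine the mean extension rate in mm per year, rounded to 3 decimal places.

True growth line count = 185 − 2 + 14 = 197.
Extension rate ≈ 16.5 / 197 = 0.084 mm per year.

0.084 mm per year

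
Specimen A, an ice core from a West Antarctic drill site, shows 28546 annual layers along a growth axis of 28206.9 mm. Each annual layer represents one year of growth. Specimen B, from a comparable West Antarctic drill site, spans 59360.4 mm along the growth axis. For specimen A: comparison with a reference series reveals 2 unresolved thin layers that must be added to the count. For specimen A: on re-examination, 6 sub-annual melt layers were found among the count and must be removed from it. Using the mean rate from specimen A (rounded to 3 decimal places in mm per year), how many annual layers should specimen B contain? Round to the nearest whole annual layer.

Specimen A: correcting the raw count gives 28546 − 6 + 2 = 28542 true annual layers.
A: 28206.9 mm over 28542 years gives 28206.9 / 28542 ≈ 0.988 mm/year.
B spans 59360.4 / 0.988 = 60081.38 years ≈ 60081 annual layers.

60081 annual layers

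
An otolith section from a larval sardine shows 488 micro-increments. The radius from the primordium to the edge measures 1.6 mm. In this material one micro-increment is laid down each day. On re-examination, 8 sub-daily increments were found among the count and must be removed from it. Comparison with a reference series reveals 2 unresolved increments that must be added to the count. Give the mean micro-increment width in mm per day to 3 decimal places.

0.003 mm per day

True micro-increment count = 488 − 8 + 2 = 482.
Mean rate = 1.6 mm / 482 days ≈ 0.003 mm per day.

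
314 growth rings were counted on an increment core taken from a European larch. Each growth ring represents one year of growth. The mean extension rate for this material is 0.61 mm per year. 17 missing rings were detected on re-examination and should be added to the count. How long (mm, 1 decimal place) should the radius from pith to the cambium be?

Adjusted count: 314 + 17 = 331 growth rings.
Length ≈ 0.61 × 331 = 201.9 mm.

201.9 mm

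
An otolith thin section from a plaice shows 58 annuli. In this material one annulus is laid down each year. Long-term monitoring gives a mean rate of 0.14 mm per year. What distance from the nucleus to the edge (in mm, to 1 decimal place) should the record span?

58 years of growth are recorded.
Predicted length = 0.14 mm/year × 58 years = 8.1 mm.

8.1 mm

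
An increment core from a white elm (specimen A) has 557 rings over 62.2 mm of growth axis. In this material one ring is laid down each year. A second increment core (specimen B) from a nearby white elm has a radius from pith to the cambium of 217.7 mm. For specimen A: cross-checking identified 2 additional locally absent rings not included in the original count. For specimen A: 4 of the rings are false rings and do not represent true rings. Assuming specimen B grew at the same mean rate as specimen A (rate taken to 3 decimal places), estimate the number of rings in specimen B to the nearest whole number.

Specimen A: true ring count = 557 − 4 + 2 = 555.
A: Mean rate = 62.2 mm / 555 years ≈ 0.112 mm/yr.
Specimen B: 217.7 mm / 0.112 mm per year = 1943.75 years ≈ 1944 rings.

1944 rings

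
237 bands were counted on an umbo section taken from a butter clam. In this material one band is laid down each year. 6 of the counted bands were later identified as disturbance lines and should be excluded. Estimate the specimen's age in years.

231 yr

Correcting the raw count gives 237 − 6 = 231 true bands.
One band per year makes the duration 231 years.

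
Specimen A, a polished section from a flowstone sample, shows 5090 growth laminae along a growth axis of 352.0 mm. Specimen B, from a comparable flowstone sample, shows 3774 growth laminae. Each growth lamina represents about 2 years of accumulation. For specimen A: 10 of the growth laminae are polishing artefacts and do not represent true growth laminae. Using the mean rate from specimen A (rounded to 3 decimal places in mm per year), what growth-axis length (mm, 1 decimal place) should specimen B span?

Specimen A: after corrections the count is 5090 − 10 = 5080 growth laminae.
Specimen A: 5080 growth laminae at 2 years each span 5080 × 2 = 10160 years.
A: Extension rate ≈ 352.0 / 10160 = 0.035 mm per year.
Specimen B: multiplying by 2 years per growth lamina: 3774 × 2 = 7548 years. For B, 0.035 mm/year × 7548 years = 264.2 mm.

264.2 mm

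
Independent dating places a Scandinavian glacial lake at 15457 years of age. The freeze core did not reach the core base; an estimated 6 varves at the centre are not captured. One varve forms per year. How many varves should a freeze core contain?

15451 varves

Expected varves over 15457 years: 15457.
15457 − 6 missed = 15451 varves expected in the prepared section.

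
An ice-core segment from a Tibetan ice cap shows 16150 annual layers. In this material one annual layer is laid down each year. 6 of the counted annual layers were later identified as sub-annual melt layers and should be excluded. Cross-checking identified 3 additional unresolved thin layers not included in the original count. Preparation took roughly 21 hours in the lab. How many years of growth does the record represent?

16147 years

Adjusted count: 16150 − 6 + 3 = 16147 annual layers.
At one annual layer per year, that is 16147 years.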